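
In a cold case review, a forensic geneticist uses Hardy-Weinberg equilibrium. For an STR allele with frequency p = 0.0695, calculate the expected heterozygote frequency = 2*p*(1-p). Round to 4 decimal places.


Hardy-Weinberg heterozygote frequency:
q = 1 - p = 1 - 0.0695 = 0.9305
2pq = 2 * 0.0695 * 0.9305 = 0.1293

0.1293


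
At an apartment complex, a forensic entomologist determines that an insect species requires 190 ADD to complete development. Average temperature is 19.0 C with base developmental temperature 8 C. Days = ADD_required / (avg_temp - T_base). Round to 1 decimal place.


Insect development time:
Effective temperature = avg_temp - T_base = 19.0 - 8 = 11.0 C
Days = ADD / effective_temp = 190 / 11.0 = 17.3 days

17.3


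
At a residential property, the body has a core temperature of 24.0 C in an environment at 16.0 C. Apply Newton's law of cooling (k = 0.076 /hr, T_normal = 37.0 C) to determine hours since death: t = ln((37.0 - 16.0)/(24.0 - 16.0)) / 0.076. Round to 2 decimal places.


Using Newton's law of cooling:
t = ln((T_normal - T_ambient) / (T_body - T_ambient)) / k
T_normal - T_ambient = 21.0
T_body - T_ambient = 8.0
Ratio = 2.625
ln(ratio) = 0.965081
t = 0.965081 / 0.076 = 12.70 hours

12.70


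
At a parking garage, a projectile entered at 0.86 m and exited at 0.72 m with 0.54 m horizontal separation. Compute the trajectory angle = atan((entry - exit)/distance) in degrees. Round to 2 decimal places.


Bullet trajectory angle:
Height difference = 0.86 - 0.72 = 0.14 m
angle = atan(0.14 / 0.54)
angle = atan(0.259259)
angle = 14.53 degrees

14.53


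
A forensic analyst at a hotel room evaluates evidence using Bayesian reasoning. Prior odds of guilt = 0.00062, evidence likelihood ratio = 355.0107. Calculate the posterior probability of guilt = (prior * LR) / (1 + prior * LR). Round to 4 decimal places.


Bayesian evidence evaluation:
Posterior odds = prior_odds * LR = 0.00062 * 355.0107 = 0.2201066
Posterior probability = posterior_odds / (1 + posterior_odds)
= 0.2201066 / (1 + 0.2201066)
= 0.2201066 / 1.2201066
= 0.1804

0.1804


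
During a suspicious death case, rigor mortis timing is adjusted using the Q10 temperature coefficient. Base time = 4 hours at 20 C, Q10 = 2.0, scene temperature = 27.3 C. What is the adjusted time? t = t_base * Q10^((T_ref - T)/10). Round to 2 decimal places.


Rigor mortis time adjustment:
Exponent = (T_ref - T_actual) / 10 = (20 - 27.3) / 10 = -0.73
Q10 factor = 2.0^-0.73 = 0.6029
t_adjusted = 4 * 0.6029 = 2.41 hours

2.41


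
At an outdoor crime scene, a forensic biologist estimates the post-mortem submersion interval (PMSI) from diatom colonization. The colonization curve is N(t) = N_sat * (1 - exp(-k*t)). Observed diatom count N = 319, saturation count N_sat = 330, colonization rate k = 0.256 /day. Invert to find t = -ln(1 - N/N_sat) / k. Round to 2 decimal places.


PMSI from diatom colonization curve:
N / N_sat = 319 / 330 = 0.966667
1 - N/N_sat = 0.033333
ln(1 - N/N_sat) = -3.401207
t = -ln(1 - N/N_sat) / k = -(-3.401207) / 0.256 = 13.29 days

13.29


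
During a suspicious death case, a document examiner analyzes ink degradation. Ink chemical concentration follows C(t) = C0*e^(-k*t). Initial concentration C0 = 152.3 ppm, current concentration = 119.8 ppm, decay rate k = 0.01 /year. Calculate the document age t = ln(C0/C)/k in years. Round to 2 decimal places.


Document age estimation:
C0/C = 152.3 / 119.8 = 1.271285
ln(C0/C) = 0.240028
t = 0.240028 / 0.01 = 24.00 years

24.00


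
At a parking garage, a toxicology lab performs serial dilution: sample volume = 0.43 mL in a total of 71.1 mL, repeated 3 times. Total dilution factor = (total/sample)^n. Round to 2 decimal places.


Dilution factor calculation:
Single dilution = V_total / V_sample = 71.1 / 0.43 ≈ 165.348837
Number of dilutions = 3
Total DF = (71.1 / 0.43)^3 (full precision, rounded at the end) = 4520676.56

4520676.56


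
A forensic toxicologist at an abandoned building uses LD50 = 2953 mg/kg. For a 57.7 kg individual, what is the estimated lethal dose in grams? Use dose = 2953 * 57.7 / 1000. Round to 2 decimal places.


Lethal dose calculation:
Lethal dose = LD50 * body_weight / 1000
= 2953 * 57.7 / 1000
= 170388.1 / 1000
= 170.39 g

170.39


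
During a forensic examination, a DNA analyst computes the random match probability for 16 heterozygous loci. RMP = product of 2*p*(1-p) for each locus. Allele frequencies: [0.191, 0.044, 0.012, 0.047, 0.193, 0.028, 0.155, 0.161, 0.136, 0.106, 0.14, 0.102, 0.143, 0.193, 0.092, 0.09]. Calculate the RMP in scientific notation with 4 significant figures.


Computing RMP for 16 loci:
Locus 1: 2 * 0.191 * 0.809 = 0.309038
Locus 2: 2 * 0.044 * 0.956 = 0.084128
Locus 3: 2 * 0.012 * 0.988 = 0.023712
Locus 4: 2 * 0.047 * 0.953 = 0.089582
Locus 5: 2 * 0.193 * 0.807 = 0.311502
Locus 6: 2 * 0.028 * 0.972 = 0.054432
Locus 7: 2 * 0.155 * 0.845 = 0.26195
Locus 8: 2 * 0.161 * 0.839 = 0.270158
Locus 9: 2 * 0.136 * 0.864 = 0.235008
Locus 10: 2 * 0.106 * 0.894 = 0.189528
Locus 11: 2 * 0.14 * 0.86 = 0.2408
Locus 12: 2 * 0.102 * 0.898 = 0.183192
Locus 13: 2 * 0.143 * 0.857 = 0.245102
Locus 14: 2 * 0.193 * 0.807 = 0.311502
Locus 15: 2 * 0.092 * 0.908 = 0.167072
Locus 16: 2 * 0.09 * 0.91 = 0.1638
RMP = 2.720e-13

2.720e-13


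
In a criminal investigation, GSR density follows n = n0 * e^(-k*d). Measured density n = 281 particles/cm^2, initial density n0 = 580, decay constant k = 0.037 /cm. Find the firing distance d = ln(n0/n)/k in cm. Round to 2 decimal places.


GSR distance calculation:
n0/n = 580 / 281 = 2.064057
ln(n0/n) = 0.724673
d = 0.724673 / 0.037 = 19.59 cm

19.59


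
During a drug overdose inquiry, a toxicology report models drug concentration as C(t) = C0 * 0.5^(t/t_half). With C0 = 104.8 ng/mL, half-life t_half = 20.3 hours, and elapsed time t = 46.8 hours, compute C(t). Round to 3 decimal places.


Drug concentration decay:
Number of half-lives = t / t_half = 46.8 / 20.3 = 2.305419
Decay factor = 0.5^2.305419 = 0.20230179
C(t) = 104.8 * 0.20230179 = 21.201 ng/mL

21.201


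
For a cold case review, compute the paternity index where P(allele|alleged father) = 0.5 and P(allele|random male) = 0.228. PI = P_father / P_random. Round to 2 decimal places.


Paternity Index calculation:
PI = P(allele|father) / P(allele|random)
PI = 0.5 / 0.228
PI = 2.19

2.19


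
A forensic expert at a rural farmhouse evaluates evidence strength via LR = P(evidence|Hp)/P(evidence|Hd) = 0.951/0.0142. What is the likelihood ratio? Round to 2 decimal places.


Likelihood ratio calculation:
LR = P(E|Hp) / P(E|Hd)
LR = 0.951 / 0.0142
LR = 66.97

66.97


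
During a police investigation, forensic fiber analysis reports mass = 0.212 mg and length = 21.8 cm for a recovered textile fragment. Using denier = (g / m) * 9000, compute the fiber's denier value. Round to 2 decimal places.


Denier calculation:
Mass in grams = 0.212 mg / 1000 = 0.000212 g
Length in meters = 21.8 cm / 100 = 0.218 m
Linear density = mass / length = 0.000212 / 0.218 = 0.00097248 g/m
Denier = (g/m) * 9000 = 0.00097248 * 9000 = 8.75

8.75


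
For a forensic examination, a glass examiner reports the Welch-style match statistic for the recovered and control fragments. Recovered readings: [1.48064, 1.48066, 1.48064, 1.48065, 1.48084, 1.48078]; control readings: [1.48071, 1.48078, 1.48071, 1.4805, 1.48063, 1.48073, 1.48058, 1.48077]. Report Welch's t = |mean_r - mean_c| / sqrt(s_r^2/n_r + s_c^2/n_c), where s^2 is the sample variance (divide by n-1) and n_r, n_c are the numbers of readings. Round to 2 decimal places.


Welch's t-criterion for glass RI comparison:
Recovered mean = sum / n_r = 8.88421 / 6 = 1.4807017
Control mean = sum / n_c = 11.84541 / 8 = 1.4806762
Recovered sample variance s_r^2 = 7.45667e-09
Control sample variance s_c^2 = 9.59821e-09
Welch SE (unpooled) = sqrt(s_r^2/n_r + s_c^2/n_c) = sqrt(1.24278e-09 + 1.19978e-09) = sqrt(2.44256e-09) = 4.94223e-05
|mean_r - mean_c| = 2.54167e-05
t = 2.54167e-05 / 4.94223e-05 = 0.51

0.51


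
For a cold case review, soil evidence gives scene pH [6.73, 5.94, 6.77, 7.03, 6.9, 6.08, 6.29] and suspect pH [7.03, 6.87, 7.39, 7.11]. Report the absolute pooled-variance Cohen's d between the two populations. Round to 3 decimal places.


Pooled-variance Cohen's d for soil pH comparison:
Scene mean = 45.74 / 7 = 6.534286
Suspect mean = 28.4 / 4 = 7.1
Scene sample variance s_s^2 = 0.182095
Suspect sample variance s_c^2 = 0.047333
Pooled variance = ((n_s-1)*s_s^2 + (n_c-1)*s_c^2) / (n_s + n_c - 2) = 0.137175
Pooled SD = sqrt(0.137175) = 0.370371
Mean difference = -0.565714
|d| = |-0.565714| / 0.370371 = 1.527

1.527


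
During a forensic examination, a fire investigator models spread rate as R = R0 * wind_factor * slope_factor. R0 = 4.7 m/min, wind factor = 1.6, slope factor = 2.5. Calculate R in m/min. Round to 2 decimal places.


Fire spread rate calculation:
R = R0 * wind_factor * slope_factor
= 4.7 * 1.6 * 2.5
= 7.52 * 2.5
= 18.80 m/min

18.80


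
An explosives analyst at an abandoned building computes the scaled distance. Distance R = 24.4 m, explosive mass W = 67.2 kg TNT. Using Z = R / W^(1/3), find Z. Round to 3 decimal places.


Scaled distance calculation:
W^(1/3) = 67.2^(1/3) = 4.065585
Z = R / W^(1/3) = 24.4 / 4.065585
Z = 6.002 m/kg^(1/3)

6.002


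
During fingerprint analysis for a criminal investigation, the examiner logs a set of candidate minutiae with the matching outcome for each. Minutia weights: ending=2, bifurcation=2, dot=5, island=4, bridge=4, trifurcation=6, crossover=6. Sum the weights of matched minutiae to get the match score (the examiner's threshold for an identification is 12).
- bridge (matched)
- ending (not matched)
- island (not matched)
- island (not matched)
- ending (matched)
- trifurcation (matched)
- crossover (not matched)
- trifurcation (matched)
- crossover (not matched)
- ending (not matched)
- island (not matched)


Weighted minutiae match score:
  bridge: matched, +4 (running total 4)
  ending: not matched, +0
  island: not matched, +0
  island: not matched, +0
  ending: matched, +2 (running total 6)
  trifurcation: matched, +6 (running total 12)
  crossover: not matched, +0
  trifurcation: matched, +6 (running total 18)
  crossover: not matched, +0
  ending: not matched, +0
  island: not matched, +0
Total score = 18
Threshold = 12; verdict = identification

18


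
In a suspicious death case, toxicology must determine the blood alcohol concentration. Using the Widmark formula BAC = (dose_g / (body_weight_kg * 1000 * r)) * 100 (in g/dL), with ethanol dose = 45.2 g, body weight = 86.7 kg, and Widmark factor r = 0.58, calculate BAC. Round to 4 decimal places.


Applying the Widmark formula:
BAC = (dose_g / (body_wt * 1000 * r)) * 100
Denominator = 86.7 * 1000 * 0.58 = 50286
BAC = (45.2 / 50286) * 100
BAC = 0.0899 g/dL

0.0899


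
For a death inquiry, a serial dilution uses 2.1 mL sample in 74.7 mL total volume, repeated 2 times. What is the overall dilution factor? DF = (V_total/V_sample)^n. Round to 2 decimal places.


Dilution factor calculation:
Single dilution = V_total / V_sample = 74.7 / 2.1 ≈ 35.571429
Number of dilutions = 2
Total DF = (74.7 / 2.1)^2 (full precision, rounded at the end) = 1265.33

1265.33


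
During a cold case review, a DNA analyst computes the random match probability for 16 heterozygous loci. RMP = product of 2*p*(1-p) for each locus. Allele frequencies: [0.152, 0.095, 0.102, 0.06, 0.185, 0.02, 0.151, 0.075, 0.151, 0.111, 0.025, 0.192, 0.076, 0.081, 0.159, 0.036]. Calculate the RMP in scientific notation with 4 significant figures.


Computing RMP for 16 loci:
Locus 1: 2 * 0.152 * 0.848 = 0.257792
Locus 2: 2 * 0.095 * 0.905 = 0.17195
Locus 3: 2 * 0.102 * 0.898 = 0.183192
Locus 4: 2 * 0.06 * 0.94 = 0.1128
Locus 5: 2 * 0.185 * 0.815 = 0.30155
Locus 6: 2 * 0.02 * 0.98 = 0.0392
Locus 7: 2 * 0.151 * 0.849 = 0.256398
Locus 8: 2 * 0.075 * 0.925 = 0.13875
Locus 9: 2 * 0.151 * 0.849 = 0.256398
Locus 10: 2 * 0.111 * 0.889 = 0.197358
Locus 11: 2 * 0.025 * 0.975 = 0.04875
Locus 12: 2 * 0.192 * 0.808 = 0.310272
Locus 13: 2 * 0.076 * 0.924 = 0.140448
Locus 14: 2 * 0.081 * 0.919 = 0.148878
Locus 15: 2 * 0.159 * 0.841 = 0.267438
Locus 16: 2 * 0.036 * 0.964 = 0.069408
RMP = 1.144e-13

1.144e-13


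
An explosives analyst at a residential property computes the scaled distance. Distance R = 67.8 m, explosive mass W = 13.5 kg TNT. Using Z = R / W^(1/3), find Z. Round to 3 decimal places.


Scaled distance calculation:
W^(1/3) = 13.5^(1/3) = 2.381102
Z = R / W^(1/3) = 67.8 / 2.381102
Z = 28.474 m/kg^(1/3)

28.474


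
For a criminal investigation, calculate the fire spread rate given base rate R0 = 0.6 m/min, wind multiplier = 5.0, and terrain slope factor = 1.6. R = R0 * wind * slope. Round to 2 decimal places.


Fire spread rate calculation:
R = R0 * wind_factor * slope_factor
= 0.6 * 5.0 * 1.6
= 3 * 1.6
= 4.80 m/min

4.80


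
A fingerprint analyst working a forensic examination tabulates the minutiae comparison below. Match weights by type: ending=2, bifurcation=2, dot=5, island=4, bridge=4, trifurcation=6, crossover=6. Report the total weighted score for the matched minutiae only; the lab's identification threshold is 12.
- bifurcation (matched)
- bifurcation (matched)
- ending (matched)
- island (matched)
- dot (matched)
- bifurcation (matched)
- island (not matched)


Weighted minutiae match score:
  bifurcation: matched, +2 (running total 2)
  bifurcation: matched, +2 (running total 4)
  ending: matched, +2 (running total 6)
  island: matched, +4 (running total 10)
  dot: matched, +5 (running total 15)
  bifurcation: matched, +2 (running total 17)
  island: not matched, +0
Total score = 17
Threshold = 12; verdict = identification

17


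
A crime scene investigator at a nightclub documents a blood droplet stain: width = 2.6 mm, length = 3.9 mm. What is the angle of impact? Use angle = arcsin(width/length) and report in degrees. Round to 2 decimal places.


Blood spatter impact angle calculation:
width / length = 2.6 / 3.9 = 0.666667
angle = arcsin(0.666667)
angle = 41.81 degrees

41.81


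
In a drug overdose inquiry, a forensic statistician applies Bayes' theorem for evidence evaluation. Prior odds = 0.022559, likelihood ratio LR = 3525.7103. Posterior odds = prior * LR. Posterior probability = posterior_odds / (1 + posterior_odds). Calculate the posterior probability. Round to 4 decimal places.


Bayesian evidence evaluation:
Posterior odds = prior_odds * LR = 0.022559 * 3525.7103 = 79.5365
Posterior probability = posterior_odds / (1 + posterior_odds)
= 79.5365 / (1 + 79.5365)
= 79.5365 / 80.5365
= 0.9876

0.9876


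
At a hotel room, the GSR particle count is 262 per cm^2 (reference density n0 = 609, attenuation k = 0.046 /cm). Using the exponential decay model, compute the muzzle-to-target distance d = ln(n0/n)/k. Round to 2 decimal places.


GSR distance calculation:
n0/n = 609 / 262 = 2.324427
ln(n0/n) = 0.843474
d = 0.843474 / 0.046 = 18.34 cm

18.34


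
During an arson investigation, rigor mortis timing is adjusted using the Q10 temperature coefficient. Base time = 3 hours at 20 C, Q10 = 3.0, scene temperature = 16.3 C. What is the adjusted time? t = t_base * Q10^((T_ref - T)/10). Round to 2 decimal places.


Rigor mortis time adjustment:
Exponent = (T_ref - T_actual) / 10 = (20 - 16.3) / 10 = 0.37
Q10 factor = 3.0^0.37 = 1.50153
t_adjusted = 3 * 1.50153 = 4.50 hours

4.50


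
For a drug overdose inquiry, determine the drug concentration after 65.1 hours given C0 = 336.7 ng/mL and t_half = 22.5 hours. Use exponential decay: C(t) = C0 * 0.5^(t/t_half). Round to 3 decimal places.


Drug concentration decay:
Number of half-lives = t / t_half = 65.1 / 22.5 = 2.893333
Decay factor = 0.5^2.893333 = 0.13459223
C(t) = 336.7 * 0.13459223 = 45.317 ng/mL

45.317


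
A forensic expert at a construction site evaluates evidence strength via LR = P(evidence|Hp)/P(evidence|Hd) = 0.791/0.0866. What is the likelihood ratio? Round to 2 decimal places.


Likelihood ratio calculation:
LR = P(E|Hp) / P(E|Hd)
LR = 0.791 / 0.0866
LR = 9.13

9.13


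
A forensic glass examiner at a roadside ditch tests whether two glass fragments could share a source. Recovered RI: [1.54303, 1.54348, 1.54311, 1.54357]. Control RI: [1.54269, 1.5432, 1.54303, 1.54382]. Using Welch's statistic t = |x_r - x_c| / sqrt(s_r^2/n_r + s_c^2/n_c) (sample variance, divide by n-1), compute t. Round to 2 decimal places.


Welch's t-criterion for glass RI comparison:
Recovered mean = sum / n_r = 6.17319 / 4 = 1.5432975
Control mean = sum / n_c = 6.17274 / 4 = 1.543185
Recovered sample variance s_r^2 = 7.1425e-08
Control sample variance s_c^2 = 2.24167e-07
Welch SE (unpooled) = sqrt(s_r^2/n_r + s_c^2/n_c) = sqrt(1.78563e-08 + 5.60417e-08) = sqrt(7.3898e-08) = 0.000271842
|mean_r - mean_c| = 0.0001125
t = 0.0001125 / 0.000271842 = 0.41

0.41


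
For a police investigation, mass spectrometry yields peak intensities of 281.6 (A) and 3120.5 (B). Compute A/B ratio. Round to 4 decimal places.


Spectral peak ratio:
Peak A = 281.6 counts
Peak B = 3120.5 counts
Ratio = 281.6 / 3120.5 = 0.0902

0.0902


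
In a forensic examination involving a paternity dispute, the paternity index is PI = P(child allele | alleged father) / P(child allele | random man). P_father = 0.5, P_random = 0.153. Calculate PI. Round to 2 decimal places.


Paternity Index calculation:
PI = P(allele|father) / P(allele|random)
PI = 0.5 / 0.153
PI = 3.27

3.27


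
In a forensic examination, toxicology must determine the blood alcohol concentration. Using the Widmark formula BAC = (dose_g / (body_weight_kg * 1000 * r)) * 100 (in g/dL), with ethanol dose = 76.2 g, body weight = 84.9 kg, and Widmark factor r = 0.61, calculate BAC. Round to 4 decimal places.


Applying the Widmark formula:
BAC = (dose_g / (body_wt * 1000 * r)) * 100
Denominator = 84.9 * 1000 * 0.61 = 51789
BAC = (76.2 / 51789) * 100
BAC = 0.1471 g/dL

0.1471


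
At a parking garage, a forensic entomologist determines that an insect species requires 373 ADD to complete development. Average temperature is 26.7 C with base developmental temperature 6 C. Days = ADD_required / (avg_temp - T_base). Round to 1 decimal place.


Insect development time:
Effective temperature = avg_temp - T_base = 26.7 - 6 = 20.7 C
Days = ADD / effective_temp = 373 / 20.7 = 18.0 days

18.0


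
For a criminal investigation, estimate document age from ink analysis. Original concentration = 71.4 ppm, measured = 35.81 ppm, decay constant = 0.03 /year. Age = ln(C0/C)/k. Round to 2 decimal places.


Document age estimation:
C0/C = 71.4 / 35.81 = 1.993856
ln(C0/C) = 0.69007
t = 0.69007 / 0.03 = 23.00 years

23.00


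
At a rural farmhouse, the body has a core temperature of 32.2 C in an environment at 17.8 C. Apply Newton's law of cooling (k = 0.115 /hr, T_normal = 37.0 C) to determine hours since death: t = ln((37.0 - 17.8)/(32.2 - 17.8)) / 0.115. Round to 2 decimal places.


Using Newton's law of cooling:
t = ln((T_normal - T_ambient) / (T_body - T_ambient)) / k
T_normal - T_ambient = 19.2
T_body - T_ambient = 14.4
Ratio = 1.333333
ln(ratio) = 0.287682
t = 0.287682 / 0.115 = 2.50 hours

2.50


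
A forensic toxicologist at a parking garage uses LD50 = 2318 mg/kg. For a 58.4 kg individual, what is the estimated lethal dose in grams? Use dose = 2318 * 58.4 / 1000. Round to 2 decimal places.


Lethal dose calculation:
Lethal dose = LD50 * body_weight / 1000
= 2318 * 58.4 / 1000
= 135371.2 / 1000
= 135.37 g

135.37


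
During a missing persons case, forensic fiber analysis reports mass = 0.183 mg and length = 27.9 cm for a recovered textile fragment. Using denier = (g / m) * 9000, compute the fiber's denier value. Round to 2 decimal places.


Denier calculation:
Mass in grams = 0.183 mg / 1000 = 0.000183 g
Length in meters = 27.9 cm / 100 = 0.279 m
Linear density = mass / length = 0.000183 / 0.279 = 0.00065591 g/m
Denier = (g/m) * 9000 = 0.00065591 * 9000 = 5.90

5.90


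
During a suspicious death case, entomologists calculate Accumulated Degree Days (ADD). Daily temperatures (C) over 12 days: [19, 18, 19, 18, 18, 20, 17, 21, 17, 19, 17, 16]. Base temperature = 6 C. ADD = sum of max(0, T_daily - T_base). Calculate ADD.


Computing ADD day by day:
Day 1: max(0, 19 - 6) = 13
Day 2: max(0, 18 - 6) = 12
Day 3: max(0, 19 - 6) = 13
Day 4: max(0, 18 - 6) = 12
Day 5: max(0, 18 - 6) = 12
Day 6: max(0, 20 - 6) = 14
Day 7: max(0, 17 - 6) = 11
Day 8: max(0, 21 - 6) = 15
Day 9: max(0, 17 - 6) = 11
Day 10: max(0, 19 - 6) = 13
Day 11: max(0, 17 - 6) = 11
Day 12: max(0, 16 - 6) = 10
Total ADD = 147

147


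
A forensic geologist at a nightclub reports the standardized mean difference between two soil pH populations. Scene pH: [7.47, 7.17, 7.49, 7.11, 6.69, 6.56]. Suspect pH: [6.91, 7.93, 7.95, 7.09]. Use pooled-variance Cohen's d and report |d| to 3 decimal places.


Pooled-variance Cohen's d for soil pH comparison:
Scene mean = 42.49 / 6 = 7.081667
Suspect mean = 29.88 / 4 = 7.47
Scene sample variance s_s^2 = 0.150337
Suspect sample variance s_c^2 = 0.3
Pooled variance = ((n_s-1)*s_s^2 + (n_c-1)*s_c^2) / (n_s + n_c - 2) = 0.20646
Pooled SD = sqrt(0.20646) = 0.454379
Mean difference = -0.388333
|d| = |-0.388333| / 0.454379 = 0.855

0.855


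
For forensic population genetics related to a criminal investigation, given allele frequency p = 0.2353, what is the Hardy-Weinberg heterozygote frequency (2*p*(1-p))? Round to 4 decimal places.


Hardy-Weinberg heterozygote frequency:
q = 1 - p = 1 - 0.2353 = 0.7647
2pq = 2 * 0.2353 * 0.7647 = 0.3599

0.3599


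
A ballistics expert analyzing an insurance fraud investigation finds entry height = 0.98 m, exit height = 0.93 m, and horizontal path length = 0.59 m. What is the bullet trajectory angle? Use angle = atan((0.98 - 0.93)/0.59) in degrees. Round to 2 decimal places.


Bullet trajectory angle:
Height difference = 0.98 - 0.93 = 0.05 m
angle = atan(0.05 / 0.59)
angle = atan(0.084746)
angle = 4.84 degrees

4.84


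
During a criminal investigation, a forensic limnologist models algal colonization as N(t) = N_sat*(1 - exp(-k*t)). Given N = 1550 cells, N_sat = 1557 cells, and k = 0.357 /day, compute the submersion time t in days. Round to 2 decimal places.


PMSI from diatom colonization curve:
N / N_sat = 1550 / 1557 = 0.995504
1 - N/N_sat = 0.004496
ln(1 - N/N_sat) = -5.404567
t = -ln(1 - N/N_sat) / k = -(-5.404567) / 0.357 = 15.14 days

15.14


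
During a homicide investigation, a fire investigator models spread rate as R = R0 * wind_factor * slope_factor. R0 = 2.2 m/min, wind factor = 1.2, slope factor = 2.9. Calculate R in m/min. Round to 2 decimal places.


Fire spread rate calculation:
R = R0 * wind_factor * slope_factor
= 2.2 * 1.2 * 2.9
= 2.64 * 2.9
= 7.66 m/min

7.66


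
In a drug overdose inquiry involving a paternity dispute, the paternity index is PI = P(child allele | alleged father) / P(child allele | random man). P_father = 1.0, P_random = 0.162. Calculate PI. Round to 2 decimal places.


Paternity Index calculation:
PI = P(allele|father) / P(allele|random)
PI = 1.0 / 0.162
PI = 6.17

6.17


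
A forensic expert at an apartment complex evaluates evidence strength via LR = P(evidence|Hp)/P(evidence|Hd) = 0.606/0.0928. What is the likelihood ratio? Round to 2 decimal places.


Likelihood ratio calculation:
LR = P(E|Hp) / P(E|Hd)
LR = 0.606 / 0.0928
LR = 6.53

6.53


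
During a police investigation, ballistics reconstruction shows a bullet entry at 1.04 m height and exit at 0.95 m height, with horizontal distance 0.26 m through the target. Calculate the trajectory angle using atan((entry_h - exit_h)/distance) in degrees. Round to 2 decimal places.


Bullet trajectory angle:
Height difference = 1.04 - 0.95 = 0.09 m
angle = atan(0.09 / 0.26)
angle = atan(0.346154)
angle = 19.09 degrees

19.09


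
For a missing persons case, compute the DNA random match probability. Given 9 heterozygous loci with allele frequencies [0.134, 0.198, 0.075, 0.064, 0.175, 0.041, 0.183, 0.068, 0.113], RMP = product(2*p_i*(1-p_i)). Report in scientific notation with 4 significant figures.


Computing RMP for 9 loci:
Locus 1: 2 * 0.134 * 0.866 = 0.232088
Locus 2: 2 * 0.198 * 0.802 = 0.317592
Locus 3: 2 * 0.075 * 0.925 = 0.13875
Locus 4: 2 * 0.064 * 0.936 = 0.119808
Locus 5: 2 * 0.175 * 0.825 = 0.28875
Locus 6: 2 * 0.041 * 0.959 = 0.078638
Locus 7: 2 * 0.183 * 0.817 = 0.299022
Locus 8: 2 * 0.068 * 0.932 = 0.126752
Locus 9: 2 * 0.113 * 0.887 = 0.200462
RMP = 2.114e-07

2.114e-07


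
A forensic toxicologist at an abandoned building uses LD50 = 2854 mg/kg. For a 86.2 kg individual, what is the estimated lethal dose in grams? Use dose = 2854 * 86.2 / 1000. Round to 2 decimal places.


Lethal dose calculation:
Lethal dose = LD50 * body_weight / 1000
= 2854 * 86.2 / 1000
= 246014.8 / 1000
= 246.01 g

246.01


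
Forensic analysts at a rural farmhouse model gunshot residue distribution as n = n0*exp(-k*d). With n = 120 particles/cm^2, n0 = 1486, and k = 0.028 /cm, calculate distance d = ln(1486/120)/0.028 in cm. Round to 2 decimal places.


GSR distance calculation:
n0/n = 1486 / 120 = 12.383333
ln(n0/n) = 2.516351
d = 2.516351 / 0.028 = 89.87 cm

89.87


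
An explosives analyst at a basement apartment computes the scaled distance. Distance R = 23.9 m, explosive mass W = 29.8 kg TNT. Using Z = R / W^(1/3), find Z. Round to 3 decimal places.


Scaled distance calculation:
W^(1/3) = 29.8^(1/3) = 3.100312
Z = R / W^(1/3) = 23.9 / 3.100312
Z = 7.709 m/kg^(1/3)

7.709


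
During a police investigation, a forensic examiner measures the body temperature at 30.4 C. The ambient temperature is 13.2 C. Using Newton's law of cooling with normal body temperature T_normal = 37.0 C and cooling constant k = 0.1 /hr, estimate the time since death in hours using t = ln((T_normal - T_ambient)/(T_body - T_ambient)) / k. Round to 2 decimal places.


Using Newton's law of cooling:
t = ln((T_normal - T_ambient) / (T_body - T_ambient)) / k
T_normal - T_ambient = 23.8
T_body - T_ambient = 17.2
Ratio = 1.383721
ln(ratio) = 0.324776
t = 0.324776 / 0.1 = 3.25 hours

3.25


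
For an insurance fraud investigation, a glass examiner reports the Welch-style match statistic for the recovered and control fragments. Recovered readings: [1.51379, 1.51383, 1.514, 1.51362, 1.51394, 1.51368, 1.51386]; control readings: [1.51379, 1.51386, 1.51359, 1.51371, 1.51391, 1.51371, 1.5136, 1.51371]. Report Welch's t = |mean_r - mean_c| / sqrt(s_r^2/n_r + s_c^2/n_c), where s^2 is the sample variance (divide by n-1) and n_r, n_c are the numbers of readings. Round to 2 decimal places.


Welch's t-criterion for glass RI comparison:
Recovered mean = sum / n_r = 10.59672 / 7 = 1.5138171
Control mean = sum / n_c = 12.10988 / 8 = 1.513735
Recovered sample variance s_r^2 = 1.81571e-08
Control sample variance s_c^2 = 1.29143e-08
Welch SE (unpooled) = sqrt(s_r^2/n_r + s_c^2/n_c) = sqrt(2.59388e-09 + 1.61429e-09) = sqrt(4.20817e-09) = 6.48704e-05
|mean_r - mean_c| = 8.21429e-05
t = 8.21429e-05 / 6.48704e-05 = 1.27

1.27


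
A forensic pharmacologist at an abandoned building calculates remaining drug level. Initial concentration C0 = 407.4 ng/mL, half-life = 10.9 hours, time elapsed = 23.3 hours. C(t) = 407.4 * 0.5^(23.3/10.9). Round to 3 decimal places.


Drug concentration decay:
Number of half-lives = t / t_half = 23.3 / 10.9 = 2.137615
Decay factor = 0.5^2.137615 = 0.22725517
C(t) = 407.4 * 0.22725517 = 92.584 ng/mL

92.584


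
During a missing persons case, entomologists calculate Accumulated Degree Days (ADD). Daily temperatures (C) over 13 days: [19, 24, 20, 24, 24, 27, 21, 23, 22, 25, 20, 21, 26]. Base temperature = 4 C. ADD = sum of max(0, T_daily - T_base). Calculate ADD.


Computing ADD day by day:
Day 1: max(0, 19 - 4) = 15
Day 2: max(0, 24 - 4) = 20
Day 3: max(0, 20 - 4) = 16
Day 4: max(0, 24 - 4) = 20
Day 5: max(0, 24 - 4) = 20
Day 6: max(0, 27 - 4) = 23
Day 7: max(0, 21 - 4) = 17
Day 8: max(0, 23 - 4) = 19
Day 9: max(0, 22 - 4) = 18
Day 10: max(0, 25 - 4) = 21
Day 11: max(0, 20 - 4) = 16
Day 12: max(0, 21 - 4) = 17
Day 13: max(0, 26 - 4) = 22
Total ADD = 244

244


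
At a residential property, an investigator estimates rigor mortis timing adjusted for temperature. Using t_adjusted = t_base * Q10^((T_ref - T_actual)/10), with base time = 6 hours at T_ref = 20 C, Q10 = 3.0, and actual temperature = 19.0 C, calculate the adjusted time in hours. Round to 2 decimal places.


Rigor mortis time adjustment:
Exponent = (T_ref - T_actual) / 10 = (20 - 19.0) / 10 = 0.1
Q10 factor = 3.0^0.1 = 1.11612
t_adjusted = 6 * 1.11612 = 6.70 hours

6.70


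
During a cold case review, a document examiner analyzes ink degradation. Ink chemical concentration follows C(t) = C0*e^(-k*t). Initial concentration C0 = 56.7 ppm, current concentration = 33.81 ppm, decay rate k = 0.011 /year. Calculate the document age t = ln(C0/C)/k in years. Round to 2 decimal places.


Document age estimation:
C0/C = 56.7 / 33.81 = 1.677019
ln(C0/C) = 0.517018
t = 0.517018 / 0.011 = 47.00 years

47.00


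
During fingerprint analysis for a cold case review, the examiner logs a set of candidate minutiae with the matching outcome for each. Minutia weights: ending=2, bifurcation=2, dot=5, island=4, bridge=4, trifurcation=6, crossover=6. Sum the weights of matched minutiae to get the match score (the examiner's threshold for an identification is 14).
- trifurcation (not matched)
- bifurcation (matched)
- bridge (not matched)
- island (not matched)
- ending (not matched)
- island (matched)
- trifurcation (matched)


Weighted minutiae match score:
  trifurcation: not matched, +0
  bifurcation: matched, +2 (running total 2)
  bridge: not matched, +0
  island: not matched, +0
  ending: not matched, +0
  island: matched, +4 (running total 6)
  trifurcation: matched, +6 (running total 12)
Total score = 12
Threshold = 14; verdict = inconclusive

12


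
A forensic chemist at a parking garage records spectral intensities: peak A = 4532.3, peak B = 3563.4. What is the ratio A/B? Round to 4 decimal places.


Spectral peak ratio:
Peak A = 4532.3 counts
Peak B = 3563.4 counts
Ratio = 4532.3 / 3563.4 = 1.2719

1.2719


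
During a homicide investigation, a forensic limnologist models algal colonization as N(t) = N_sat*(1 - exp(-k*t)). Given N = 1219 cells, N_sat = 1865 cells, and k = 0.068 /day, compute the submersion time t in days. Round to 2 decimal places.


PMSI from diatom colonization curve:
N / N_sat = 1219 / 1865 = 0.653619
1 - N/N_sat = 0.346381
ln(1 - N/N_sat) = -1.060216
t = -ln(1 - N/N_sat) / k = -(-1.060216) / 0.068 = 15.59 days

15.59


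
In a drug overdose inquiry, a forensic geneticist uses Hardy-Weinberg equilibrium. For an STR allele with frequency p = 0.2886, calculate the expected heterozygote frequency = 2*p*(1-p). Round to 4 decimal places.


Hardy-Weinberg heterozygote frequency:
q = 1 - p = 1 - 0.2886 = 0.7114
2pq = 2 * 0.2886 * 0.7114 = 0.4106

0.4106


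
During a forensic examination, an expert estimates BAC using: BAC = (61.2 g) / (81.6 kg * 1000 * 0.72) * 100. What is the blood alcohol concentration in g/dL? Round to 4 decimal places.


Applying the Widmark formula:
BAC = (dose_g / (body_wt * 1000 * r)) * 100
Denominator = 81.6 * 1000 * 0.72 = 58752
BAC = (61.2 / 58752) * 100
BAC = 0.1042 g/dL

0.1042


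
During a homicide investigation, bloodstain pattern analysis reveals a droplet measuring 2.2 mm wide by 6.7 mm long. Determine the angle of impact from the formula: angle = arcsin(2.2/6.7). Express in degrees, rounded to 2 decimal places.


Blood spatter impact angle calculation:
width / length = 2.2 / 6.7 = 0.328358
angle = arcsin(0.328358)
angle = 19.17 degrees

19.17


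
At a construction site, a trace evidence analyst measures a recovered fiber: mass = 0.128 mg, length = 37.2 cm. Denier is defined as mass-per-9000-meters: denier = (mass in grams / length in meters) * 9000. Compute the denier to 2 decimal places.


Denier calculation:
Mass in grams = 0.128 mg / 1000 = 0.000128 g
Length in meters = 37.2 cm / 100 = 0.372 m
Linear density = mass / length = 0.000128 / 0.372 = 0.00034409 g/m
Denier = (g/m) * 9000 = 0.00034409 * 9000 = 3.10

3.10


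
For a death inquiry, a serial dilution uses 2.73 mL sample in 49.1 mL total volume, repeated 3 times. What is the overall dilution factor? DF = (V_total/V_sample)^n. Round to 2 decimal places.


Dilution factor calculation:
Single dilution = V_total / V_sample = 49.1 / 2.73 ≈ 17.985348
Number of dilutions = 3
Total DF = (49.1 / 2.73)^3 (full precision, rounded at the end) = 5817.77

5817.77


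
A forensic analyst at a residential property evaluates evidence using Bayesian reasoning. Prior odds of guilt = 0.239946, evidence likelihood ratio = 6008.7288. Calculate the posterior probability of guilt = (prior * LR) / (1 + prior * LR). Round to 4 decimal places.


Bayesian evidence evaluation:
Posterior odds = prior_odds * LR = 0.239946 * 6008.7288 = 1441.77
Posterior probability = posterior_odds / (1 + posterior_odds)
= 1441.77 / (1 + 1441.77)
= 1441.77 / 1442.77
= 0.9993

0.9993


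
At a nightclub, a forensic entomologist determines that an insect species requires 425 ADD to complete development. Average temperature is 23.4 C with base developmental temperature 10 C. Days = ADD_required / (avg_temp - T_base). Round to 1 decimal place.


Insect development time:
Effective temperature = avg_temp - T_base = 23.4 - 10 = 13.4 C
Days = ADD / effective_temp = 425 / 13.4 = 31.7 days

31.7


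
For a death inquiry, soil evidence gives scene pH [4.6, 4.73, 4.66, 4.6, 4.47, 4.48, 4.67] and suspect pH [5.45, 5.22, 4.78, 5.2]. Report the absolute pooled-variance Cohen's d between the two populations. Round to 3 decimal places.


Pooled-variance Cohen's d for soil pH comparison:
Scene mean = 32.21 / 7 = 4.601429
Suspect mean = 20.65 / 4 = 5.1625
Scene sample variance s_s^2 = 0.009448
Suspect sample variance s_c^2 = 0.077892
Pooled variance = ((n_s-1)*s_s^2 + (n_c-1)*s_c^2) / (n_s + n_c - 2) = 0.032262
Pooled SD = sqrt(0.032262) = 0.179616
Mean difference = -0.561071
|d| = |-0.561071| / 0.179616 = 3.124

3.124


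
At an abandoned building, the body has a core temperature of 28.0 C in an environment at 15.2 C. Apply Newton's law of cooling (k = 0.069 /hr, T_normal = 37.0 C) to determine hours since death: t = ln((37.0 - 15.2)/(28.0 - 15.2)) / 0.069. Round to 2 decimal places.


Using Newton's law of cooling:
t = ln((T_normal - T_ambient) / (T_body - T_ambient)) / k
T_normal - T_ambient = 21.8
T_body - T_ambient = 12.8
Ratio = 1.703125
ln(ratio) = 0.532465
t = 0.532465 / 0.069 = 7.72 hours

7.72


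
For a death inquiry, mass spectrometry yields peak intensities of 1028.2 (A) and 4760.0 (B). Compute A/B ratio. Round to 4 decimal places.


Spectral peak ratio:
Peak A = 1028.2 counts
Peak B = 4760.0 counts
Ratio = 1028.2 / 4760.0 = 0.2160

0.2160


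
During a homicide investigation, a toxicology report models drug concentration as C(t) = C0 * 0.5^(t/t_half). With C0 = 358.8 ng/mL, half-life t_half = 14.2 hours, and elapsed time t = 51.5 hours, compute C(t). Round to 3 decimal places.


Drug concentration decay:
Number of half-lives = t / t_half = 51.5 / 14.2 = 3.626761
Decay factor = 0.5^3.626761 = 0.0809536
C(t) = 358.8 * 0.0809536 = 29.046 ng/mL

29.046


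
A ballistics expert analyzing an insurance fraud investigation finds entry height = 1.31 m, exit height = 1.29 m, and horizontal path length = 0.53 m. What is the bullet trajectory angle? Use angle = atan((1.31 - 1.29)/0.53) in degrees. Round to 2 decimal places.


Bullet trajectory angle:
Height difference = 1.31 - 1.29 = 0.02 m
angle = atan(0.02 / 0.53)
angle = atan(0.037736)
angle = 2.16 degrees

2.16


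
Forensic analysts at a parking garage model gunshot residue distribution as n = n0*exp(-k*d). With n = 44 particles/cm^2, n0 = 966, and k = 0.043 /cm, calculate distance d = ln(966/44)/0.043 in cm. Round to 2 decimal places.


GSR distance calculation:
n0/n = 966 / 44 = 21.954545
ln(n0/n) = 3.088974
d = 3.088974 / 0.043 = 71.84 cm

71.84


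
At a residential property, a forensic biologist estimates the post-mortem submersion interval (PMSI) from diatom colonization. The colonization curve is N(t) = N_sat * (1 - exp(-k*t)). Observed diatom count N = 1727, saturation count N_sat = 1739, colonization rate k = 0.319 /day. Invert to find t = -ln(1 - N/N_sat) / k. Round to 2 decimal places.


PMSI from diatom colonization curve:
N / N_sat = 1727 / 1739 = 0.993099
1 - N/N_sat = 0.006901
ln(1 - N/N_sat) = -4.976089
t = -ln(1 - N/N_sat) / k = -(-4.976089) / 0.319 = 15.60 days

15.60


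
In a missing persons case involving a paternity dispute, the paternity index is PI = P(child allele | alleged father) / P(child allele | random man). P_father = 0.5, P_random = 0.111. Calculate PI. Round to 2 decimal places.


Paternity Index calculation:
PI = P(allele|father) / P(allele|random)
PI = 0.5 / 0.111
PI = 4.50

4.50


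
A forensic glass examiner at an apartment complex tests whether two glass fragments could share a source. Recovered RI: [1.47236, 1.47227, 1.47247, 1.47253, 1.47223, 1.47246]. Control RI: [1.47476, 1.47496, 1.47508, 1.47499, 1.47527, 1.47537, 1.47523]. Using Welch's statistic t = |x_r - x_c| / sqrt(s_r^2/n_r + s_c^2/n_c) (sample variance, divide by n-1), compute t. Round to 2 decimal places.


Welch's t-criterion for glass RI comparison:
Recovered mean = sum / n_r = 8.83432 / 6 = 1.4723867
Control mean = sum / n_c = 10.32566 / 7 = 1.4750943
Recovered sample variance s_r^2 = 1.43467e-08
Control sample variance s_c^2 = 4.43619e-08
Welch SE (unpooled) = sqrt(s_r^2/n_r + s_c^2/n_c) = sqrt(2.39111e-09 + 6.33741e-09) = sqrt(8.72852e-09) = 9.34265e-05
|mean_r - mean_c| = 0.00270762
t = 0.00270762 / 9.34265e-05 = 28.98

28.98


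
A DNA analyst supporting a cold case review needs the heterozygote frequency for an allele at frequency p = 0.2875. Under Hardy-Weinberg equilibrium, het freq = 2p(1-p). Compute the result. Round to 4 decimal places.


Hardy-Weinberg heterozygote frequency:
q = 1 - p = 1 - 0.2875 = 0.7125
2pq = 2 * 0.2875 * 0.7125 = 0.4097

0.4097


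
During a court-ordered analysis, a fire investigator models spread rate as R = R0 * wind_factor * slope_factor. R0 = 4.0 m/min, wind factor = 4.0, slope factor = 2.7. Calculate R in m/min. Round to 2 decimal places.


Fire spread rate calculation:
R = R0 * wind_factor * slope_factor
= 4.0 * 4.0 * 2.7
= 16 * 2.7
= 43.20 m/min

43.20


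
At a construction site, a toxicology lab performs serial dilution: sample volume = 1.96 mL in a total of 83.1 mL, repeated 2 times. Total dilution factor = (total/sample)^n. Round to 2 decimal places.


Dilution factor calculation:
Single dilution = V_total / V_sample = 83.1 / 1.96 ≈ 42.397959
Number of dilutions = 2
Total DF = (83.1 / 1.96)^2 (full precision, rounded at the end) = 1797.59

1797.59


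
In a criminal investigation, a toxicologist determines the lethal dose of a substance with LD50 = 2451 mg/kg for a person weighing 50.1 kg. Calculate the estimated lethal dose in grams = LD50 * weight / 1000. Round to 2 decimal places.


Lethal dose calculation:
Lethal dose = LD50 * body_weight / 1000
= 2451 * 50.1 / 1000
= 122795.1 / 1000
= 122.80 g

122.80


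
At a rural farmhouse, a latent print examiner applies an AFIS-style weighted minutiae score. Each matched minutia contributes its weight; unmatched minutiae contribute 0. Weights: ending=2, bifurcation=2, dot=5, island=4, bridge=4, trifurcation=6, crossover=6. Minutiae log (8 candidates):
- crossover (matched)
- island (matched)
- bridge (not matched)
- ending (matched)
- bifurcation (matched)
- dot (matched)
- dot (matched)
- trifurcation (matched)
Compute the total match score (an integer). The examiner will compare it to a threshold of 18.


Weighted minutiae match score:
  crossover: matched, +6 (running total 6)
  island: matched, +4 (running total 10)
  bridge: not matched, +0
  ending: matched, +2 (running total 12)
  bifurcation: matched, +2 (running total 14)
  dot: matched, +5 (running total 19)
  dot: matched, +5 (running total 24)
  trifurcation: matched, +6 (running total 30)
Total score = 30
Threshold = 18; verdict = identification

30
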